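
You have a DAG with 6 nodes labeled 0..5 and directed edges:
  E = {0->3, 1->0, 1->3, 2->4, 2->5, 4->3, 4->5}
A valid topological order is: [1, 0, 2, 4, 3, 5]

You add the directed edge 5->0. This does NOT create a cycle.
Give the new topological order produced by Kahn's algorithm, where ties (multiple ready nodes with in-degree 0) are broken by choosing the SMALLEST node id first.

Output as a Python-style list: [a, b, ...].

Answer: [1, 2, 4, 5, 0, 3]

Derivation:
Old toposort: [1, 0, 2, 4, 3, 5]
Added edge: 5->0
Position of 5 (5) > position of 0 (1). Must reorder: 5 must now come before 0.
Run Kahn's algorithm (break ties by smallest node id):
  initial in-degrees: [2, 0, 0, 3, 1, 2]
  ready (indeg=0): [1, 2]
  pop 1: indeg[0]->1; indeg[3]->2 | ready=[2] | order so far=[1]
  pop 2: indeg[4]->0; indeg[5]->1 | ready=[4] | order so far=[1, 2]
  pop 4: indeg[3]->1; indeg[5]->0 | ready=[5] | order so far=[1, 2, 4]
  pop 5: indeg[0]->0 | ready=[0] | order so far=[1, 2, 4, 5]
  pop 0: indeg[3]->0 | ready=[3] | order so far=[1, 2, 4, 5, 0]
  pop 3: no out-edges | ready=[] | order so far=[1, 2, 4, 5, 0, 3]
  Result: [1, 2, 4, 5, 0, 3]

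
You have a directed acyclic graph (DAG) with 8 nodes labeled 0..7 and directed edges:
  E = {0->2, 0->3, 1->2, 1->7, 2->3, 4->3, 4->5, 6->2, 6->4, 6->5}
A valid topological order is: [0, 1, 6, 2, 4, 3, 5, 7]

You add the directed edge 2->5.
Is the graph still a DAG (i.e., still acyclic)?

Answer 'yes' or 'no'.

Given toposort: [0, 1, 6, 2, 4, 3, 5, 7]
Position of 2: index 3; position of 5: index 6
New edge 2->5: forward
Forward edge: respects the existing order. Still a DAG, same toposort still valid.
Still a DAG? yes

Answer: yes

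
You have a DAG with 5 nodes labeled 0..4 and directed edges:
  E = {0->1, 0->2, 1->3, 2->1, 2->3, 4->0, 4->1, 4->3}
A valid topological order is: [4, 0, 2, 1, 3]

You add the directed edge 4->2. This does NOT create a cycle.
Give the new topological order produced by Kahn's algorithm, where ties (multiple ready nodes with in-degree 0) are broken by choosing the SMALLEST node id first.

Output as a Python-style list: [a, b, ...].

Old toposort: [4, 0, 2, 1, 3]
Added edge: 4->2
Position of 4 (0) < position of 2 (2). Old order still valid.
Run Kahn's algorithm (break ties by smallest node id):
  initial in-degrees: [1, 3, 2, 3, 0]
  ready (indeg=0): [4]
  pop 4: indeg[0]->0; indeg[1]->2; indeg[2]->1; indeg[3]->2 | ready=[0] | order so far=[4]
  pop 0: indeg[1]->1; indeg[2]->0 | ready=[2] | order so far=[4, 0]
  pop 2: indeg[1]->0; indeg[3]->1 | ready=[1] | order so far=[4, 0, 2]
  pop 1: indeg[3]->0 | ready=[3] | order so far=[4, 0, 2, 1]
  pop 3: no out-edges | ready=[] | order so far=[4, 0, 2, 1, 3]
  Result: [4, 0, 2, 1, 3]

Answer: [4, 0, 2, 1, 3]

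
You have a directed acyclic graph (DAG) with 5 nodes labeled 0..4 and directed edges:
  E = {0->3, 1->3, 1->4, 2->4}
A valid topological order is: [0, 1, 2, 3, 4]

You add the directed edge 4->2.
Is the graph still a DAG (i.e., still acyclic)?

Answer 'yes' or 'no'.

Given toposort: [0, 1, 2, 3, 4]
Position of 4: index 4; position of 2: index 2
New edge 4->2: backward (u after v in old order)
Backward edge: old toposort is now invalid. Check if this creates a cycle.
Does 2 already reach 4? Reachable from 2: [2, 4]. YES -> cycle!
Still a DAG? no

Answer: no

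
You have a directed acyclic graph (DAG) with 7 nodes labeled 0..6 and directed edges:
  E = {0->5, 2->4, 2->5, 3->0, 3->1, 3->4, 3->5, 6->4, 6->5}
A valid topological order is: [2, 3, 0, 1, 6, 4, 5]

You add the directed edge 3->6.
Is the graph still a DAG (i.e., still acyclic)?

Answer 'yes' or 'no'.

Answer: yes

Derivation:
Given toposort: [2, 3, 0, 1, 6, 4, 5]
Position of 3: index 1; position of 6: index 4
New edge 3->6: forward
Forward edge: respects the existing order. Still a DAG, same toposort still valid.
Still a DAG? yes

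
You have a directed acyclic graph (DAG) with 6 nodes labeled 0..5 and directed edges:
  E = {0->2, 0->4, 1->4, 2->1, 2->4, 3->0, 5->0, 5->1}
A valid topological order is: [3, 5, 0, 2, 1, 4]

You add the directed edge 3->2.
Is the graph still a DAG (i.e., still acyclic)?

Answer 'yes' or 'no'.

Given toposort: [3, 5, 0, 2, 1, 4]
Position of 3: index 0; position of 2: index 3
New edge 3->2: forward
Forward edge: respects the existing order. Still a DAG, same toposort still valid.
Still a DAG? yes

Answer: yes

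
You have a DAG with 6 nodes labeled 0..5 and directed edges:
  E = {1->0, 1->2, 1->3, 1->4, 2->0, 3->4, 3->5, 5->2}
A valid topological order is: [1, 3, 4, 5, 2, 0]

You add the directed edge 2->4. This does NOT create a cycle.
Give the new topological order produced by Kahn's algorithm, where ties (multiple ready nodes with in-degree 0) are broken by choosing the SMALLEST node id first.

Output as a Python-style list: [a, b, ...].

Old toposort: [1, 3, 4, 5, 2, 0]
Added edge: 2->4
Position of 2 (4) > position of 4 (2). Must reorder: 2 must now come before 4.
Run Kahn's algorithm (break ties by smallest node id):
  initial in-degrees: [2, 0, 2, 1, 3, 1]
  ready (indeg=0): [1]
  pop 1: indeg[0]->1; indeg[2]->1; indeg[3]->0; indeg[4]->2 | ready=[3] | order so far=[1]
  pop 3: indeg[4]->1; indeg[5]->0 | ready=[5] | order so far=[1, 3]
  pop 5: indeg[2]->0 | ready=[2] | order so far=[1, 3, 5]
  pop 2: indeg[0]->0; indeg[4]->0 | ready=[0, 4] | order so far=[1, 3, 5, 2]
  pop 0: no out-edges | ready=[4] | order so far=[1, 3, 5, 2, 0]
  pop 4: no out-edges | ready=[] | order so far=[1, 3, 5, 2, 0, 4]
  Result: [1, 3, 5, 2, 0, 4]

Answer: [1, 3, 5, 2, 0, 4]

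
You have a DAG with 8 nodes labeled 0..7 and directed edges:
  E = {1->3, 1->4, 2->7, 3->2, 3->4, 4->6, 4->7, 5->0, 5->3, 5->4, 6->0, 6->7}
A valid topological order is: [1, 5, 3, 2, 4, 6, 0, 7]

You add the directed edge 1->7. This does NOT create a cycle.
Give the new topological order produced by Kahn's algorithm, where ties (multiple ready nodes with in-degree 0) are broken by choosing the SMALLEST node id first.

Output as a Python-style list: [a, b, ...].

Old toposort: [1, 5, 3, 2, 4, 6, 0, 7]
Added edge: 1->7
Position of 1 (0) < position of 7 (7). Old order still valid.
Run Kahn's algorithm (break ties by smallest node id):
  initial in-degrees: [2, 0, 1, 2, 3, 0, 1, 4]
  ready (indeg=0): [1, 5]
  pop 1: indeg[3]->1; indeg[4]->2; indeg[7]->3 | ready=[5] | order so far=[1]
  pop 5: indeg[0]->1; indeg[3]->0; indeg[4]->1 | ready=[3] | order so far=[1, 5]
  pop 3: indeg[2]->0; indeg[4]->0 | ready=[2, 4] | order so far=[1, 5, 3]
  pop 2: indeg[7]->2 | ready=[4] | order so far=[1, 5, 3, 2]
  pop 4: indeg[6]->0; indeg[7]->1 | ready=[6] | order so far=[1, 5, 3, 2, 4]
  pop 6: indeg[0]->0; indeg[7]->0 | ready=[0, 7] | order so far=[1, 5, 3, 2, 4, 6]
  pop 0: no out-edges | ready=[7] | order so far=[1, 5, 3, 2, 4, 6, 0]
  pop 7: no out-edges | ready=[] | order so far=[1, 5, 3, 2, 4, 6, 0, 7]
  Result: [1, 5, 3, 2, 4, 6, 0, 7]

Answer: [1, 5, 3, 2, 4, 6, 0, 7]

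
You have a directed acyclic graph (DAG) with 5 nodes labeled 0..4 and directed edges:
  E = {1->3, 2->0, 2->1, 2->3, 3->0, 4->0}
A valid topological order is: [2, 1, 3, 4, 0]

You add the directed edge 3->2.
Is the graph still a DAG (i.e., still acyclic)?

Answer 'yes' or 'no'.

Answer: no

Derivation:
Given toposort: [2, 1, 3, 4, 0]
Position of 3: index 2; position of 2: index 0
New edge 3->2: backward (u after v in old order)
Backward edge: old toposort is now invalid. Check if this creates a cycle.
Does 2 already reach 3? Reachable from 2: [0, 1, 2, 3]. YES -> cycle!
Still a DAG? no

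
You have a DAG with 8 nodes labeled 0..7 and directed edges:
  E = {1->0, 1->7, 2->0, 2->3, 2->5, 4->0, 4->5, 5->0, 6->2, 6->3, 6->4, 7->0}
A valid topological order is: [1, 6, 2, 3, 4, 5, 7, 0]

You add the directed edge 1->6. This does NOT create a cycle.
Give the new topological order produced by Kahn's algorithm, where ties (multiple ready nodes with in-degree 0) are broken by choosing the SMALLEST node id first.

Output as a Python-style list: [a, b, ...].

Answer: [1, 6, 2, 3, 4, 5, 7, 0]

Derivation:
Old toposort: [1, 6, 2, 3, 4, 5, 7, 0]
Added edge: 1->6
Position of 1 (0) < position of 6 (1). Old order still valid.
Run Kahn's algorithm (break ties by smallest node id):
  initial in-degrees: [5, 0, 1, 2, 1, 2, 1, 1]
  ready (indeg=0): [1]
  pop 1: indeg[0]->4; indeg[6]->0; indeg[7]->0 | ready=[6, 7] | order so far=[1]
  pop 6: indeg[2]->0; indeg[3]->1; indeg[4]->0 | ready=[2, 4, 7] | order so far=[1, 6]
  pop 2: indeg[0]->3; indeg[3]->0; indeg[5]->1 | ready=[3, 4, 7] | order so far=[1, 6, 2]
  pop 3: no out-edges | ready=[4, 7] | order so far=[1, 6, 2, 3]
  pop 4: indeg[0]->2; indeg[5]->0 | ready=[5, 7] | order so far=[1, 6, 2, 3, 4]
  pop 5: indeg[0]->1 | ready=[7] | order so far=[1, 6, 2, 3, 4, 5]
  pop 7: indeg[0]->0 | ready=[0] | order so far=[1, 6, 2, 3, 4, 5, 7]
  pop 0: no out-edges | ready=[] | order so far=[1, 6, 2, 3, 4, 5, 7, 0]
  Result: [1, 6, 2, 3, 4, 5, 7, 0]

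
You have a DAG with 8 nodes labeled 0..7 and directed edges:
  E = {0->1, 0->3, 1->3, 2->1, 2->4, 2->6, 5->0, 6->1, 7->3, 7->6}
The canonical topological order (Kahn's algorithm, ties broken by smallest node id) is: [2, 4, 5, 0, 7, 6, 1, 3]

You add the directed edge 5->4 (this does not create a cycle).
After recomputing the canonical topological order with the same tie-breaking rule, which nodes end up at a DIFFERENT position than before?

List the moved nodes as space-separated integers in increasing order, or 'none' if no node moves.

Answer: 0 4 5

Derivation:
Old toposort: [2, 4, 5, 0, 7, 6, 1, 3]
Added edge 5->4
Recompute Kahn (smallest-id tiebreak):
  initial in-degrees: [1, 3, 0, 3, 2, 0, 2, 0]
  ready (indeg=0): [2, 5, 7]
  pop 2: indeg[1]->2; indeg[4]->1; indeg[6]->1 | ready=[5, 7] | order so far=[2]
  pop 5: indeg[0]->0; indeg[4]->0 | ready=[0, 4, 7] | order so far=[2, 5]
  pop 0: indeg[1]->1; indeg[3]->2 | ready=[4, 7] | order so far=[2, 5, 0]
  pop 4: no out-edges | ready=[7] | order so far=[2, 5, 0, 4]
  pop 7: indeg[3]->1; indeg[6]->0 | ready=[6] | order so far=[2, 5, 0, 4, 7]
  pop 6: indeg[1]->0 | ready=[1] | order so far=[2, 5, 0, 4, 7, 6]
  pop 1: indeg[3]->0 | ready=[3] | order so far=[2, 5, 0, 4, 7, 6, 1]
  pop 3: no out-edges | ready=[] | order so far=[2, 5, 0, 4, 7, 6, 1, 3]
New canonical toposort: [2, 5, 0, 4, 7, 6, 1, 3]
Compare positions:
  Node 0: index 3 -> 2 (moved)
  Node 1: index 6 -> 6 (same)
  Node 2: index 0 -> 0 (same)
  Node 3: index 7 -> 7 (same)
  Node 4: index 1 -> 3 (moved)
  Node 5: index 2 -> 1 (moved)
  Node 6: index 5 -> 5 (same)
  Node 7: index 4 -> 4 (same)
Nodes that changed position: 0 4 5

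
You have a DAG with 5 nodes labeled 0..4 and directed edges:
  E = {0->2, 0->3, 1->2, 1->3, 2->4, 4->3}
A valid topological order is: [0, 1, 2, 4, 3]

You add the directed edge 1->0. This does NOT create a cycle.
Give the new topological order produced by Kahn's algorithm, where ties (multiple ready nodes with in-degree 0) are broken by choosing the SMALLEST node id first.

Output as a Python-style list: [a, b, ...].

Answer: [1, 0, 2, 4, 3]

Derivation:
Old toposort: [0, 1, 2, 4, 3]
Added edge: 1->0
Position of 1 (1) > position of 0 (0). Must reorder: 1 must now come before 0.
Run Kahn's algorithm (break ties by smallest node id):
  initial in-degrees: [1, 0, 2, 3, 1]
  ready (indeg=0): [1]
  pop 1: indeg[0]->0; indeg[2]->1; indeg[3]->2 | ready=[0] | order so far=[1]
  pop 0: indeg[2]->0; indeg[3]->1 | ready=[2] | order so far=[1, 0]
  pop 2: indeg[4]->0 | ready=[4] | order so far=[1, 0, 2]
  pop 4: indeg[3]->0 | ready=[3] | order so far=[1, 0, 2, 4]
  pop 3: no out-edges | ready=[] | order so far=[1, 0, 2, 4, 3]
  Result: [1, 0, 2, 4, 3]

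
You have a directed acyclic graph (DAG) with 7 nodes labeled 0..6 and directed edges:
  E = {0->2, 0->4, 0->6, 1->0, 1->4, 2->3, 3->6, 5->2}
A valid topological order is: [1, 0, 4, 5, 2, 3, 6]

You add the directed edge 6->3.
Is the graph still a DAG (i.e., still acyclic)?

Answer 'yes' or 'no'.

Answer: no

Derivation:
Given toposort: [1, 0, 4, 5, 2, 3, 6]
Position of 6: index 6; position of 3: index 5
New edge 6->3: backward (u after v in old order)
Backward edge: old toposort is now invalid. Check if this creates a cycle.
Does 3 already reach 6? Reachable from 3: [3, 6]. YES -> cycle!
Still a DAG? no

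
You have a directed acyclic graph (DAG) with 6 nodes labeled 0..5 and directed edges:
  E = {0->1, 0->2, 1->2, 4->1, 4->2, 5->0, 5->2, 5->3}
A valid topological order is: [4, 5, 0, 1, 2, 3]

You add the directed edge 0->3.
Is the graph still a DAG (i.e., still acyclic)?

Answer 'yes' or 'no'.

Given toposort: [4, 5, 0, 1, 2, 3]
Position of 0: index 2; position of 3: index 5
New edge 0->3: forward
Forward edge: respects the existing order. Still a DAG, same toposort still valid.
Still a DAG? yes

Answer: yes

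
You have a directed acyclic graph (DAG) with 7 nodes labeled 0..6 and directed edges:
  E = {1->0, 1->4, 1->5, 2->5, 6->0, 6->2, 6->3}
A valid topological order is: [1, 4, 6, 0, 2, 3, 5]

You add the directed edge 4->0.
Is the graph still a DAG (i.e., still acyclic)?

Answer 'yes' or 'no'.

Answer: yes

Derivation:
Given toposort: [1, 4, 6, 0, 2, 3, 5]
Position of 4: index 1; position of 0: index 3
New edge 4->0: forward
Forward edge: respects the existing order. Still a DAG, same toposort still valid.
Still a DAG? yes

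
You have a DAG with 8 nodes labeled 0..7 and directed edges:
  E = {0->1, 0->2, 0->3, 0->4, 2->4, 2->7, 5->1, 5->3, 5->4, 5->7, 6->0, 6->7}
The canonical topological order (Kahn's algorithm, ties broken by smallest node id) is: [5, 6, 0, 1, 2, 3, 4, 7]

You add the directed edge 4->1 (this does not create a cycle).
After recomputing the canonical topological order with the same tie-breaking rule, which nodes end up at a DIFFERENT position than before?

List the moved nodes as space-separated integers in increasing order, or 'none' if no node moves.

Answer: 1 2 3 4

Derivation:
Old toposort: [5, 6, 0, 1, 2, 3, 4, 7]
Added edge 4->1
Recompute Kahn (smallest-id tiebreak):
  initial in-degrees: [1, 3, 1, 2, 3, 0, 0, 3]
  ready (indeg=0): [5, 6]
  pop 5: indeg[1]->2; indeg[3]->1; indeg[4]->2; indeg[7]->2 | ready=[6] | order so far=[5]
  pop 6: indeg[0]->0; indeg[7]->1 | ready=[0] | order so far=[5, 6]
  pop 0: indeg[1]->1; indeg[2]->0; indeg[3]->0; indeg[4]->1 | ready=[2, 3] | order so far=[5, 6, 0]
  pop 2: indeg[4]->0; indeg[7]->0 | ready=[3, 4, 7] | order so far=[5, 6, 0, 2]
  pop 3: no out-edges | ready=[4, 7] | order so far=[5, 6, 0, 2, 3]
  pop 4: indeg[1]->0 | ready=[1, 7] | order so far=[5, 6, 0, 2, 3, 4]
  pop 1: no out-edges | ready=[7] | order so far=[5, 6, 0, 2, 3, 4, 1]
  pop 7: no out-edges | ready=[] | order so far=[5, 6, 0, 2, 3, 4, 1, 7]
New canonical toposort: [5, 6, 0, 2, 3, 4, 1, 7]
Compare positions:
  Node 0: index 2 -> 2 (same)
  Node 1: index 3 -> 6 (moved)
  Node 2: index 4 -> 3 (moved)
  Node 3: index 5 -> 4 (moved)
  Node 4: index 6 -> 5 (moved)
  Node 5: index 0 -> 0 (same)
  Node 6: index 1 -> 1 (same)
  Node 7: index 7 -> 7 (same)
Nodes that changed position: 1 2 3 4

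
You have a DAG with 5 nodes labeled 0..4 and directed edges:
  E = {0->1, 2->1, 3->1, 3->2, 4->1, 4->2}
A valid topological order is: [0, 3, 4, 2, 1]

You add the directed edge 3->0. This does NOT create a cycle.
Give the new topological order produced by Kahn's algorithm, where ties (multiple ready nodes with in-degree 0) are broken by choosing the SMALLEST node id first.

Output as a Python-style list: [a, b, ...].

Old toposort: [0, 3, 4, 2, 1]
Added edge: 3->0
Position of 3 (1) > position of 0 (0). Must reorder: 3 must now come before 0.
Run Kahn's algorithm (break ties by smallest node id):
  initial in-degrees: [1, 4, 2, 0, 0]
  ready (indeg=0): [3, 4]
  pop 3: indeg[0]->0; indeg[1]->3; indeg[2]->1 | ready=[0, 4] | order so far=[3]
  pop 0: indeg[1]->2 | ready=[4] | order so far=[3, 0]
  pop 4: indeg[1]->1; indeg[2]->0 | ready=[2] | order so far=[3, 0, 4]
  pop 2: indeg[1]->0 | ready=[1] | order so far=[3, 0, 4, 2]
  pop 1: no out-edges | ready=[] | order so far=[3, 0, 4, 2, 1]
  Result: [3, 0, 4, 2, 1]

Answer: [3, 0, 4, 2, 1]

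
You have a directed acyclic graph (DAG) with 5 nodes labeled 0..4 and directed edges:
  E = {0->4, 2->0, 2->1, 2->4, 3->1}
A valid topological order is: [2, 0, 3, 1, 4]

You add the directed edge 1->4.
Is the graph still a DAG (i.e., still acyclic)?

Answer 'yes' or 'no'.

Given toposort: [2, 0, 3, 1, 4]
Position of 1: index 3; position of 4: index 4
New edge 1->4: forward
Forward edge: respects the existing order. Still a DAG, same toposort still valid.
Still a DAG? yes

Answer: yes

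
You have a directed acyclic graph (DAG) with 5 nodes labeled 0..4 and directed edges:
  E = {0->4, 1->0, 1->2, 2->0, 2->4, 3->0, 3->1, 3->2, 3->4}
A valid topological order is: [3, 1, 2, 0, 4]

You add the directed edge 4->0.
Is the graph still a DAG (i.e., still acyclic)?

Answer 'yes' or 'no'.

Answer: no

Derivation:
Given toposort: [3, 1, 2, 0, 4]
Position of 4: index 4; position of 0: index 3
New edge 4->0: backward (u after v in old order)
Backward edge: old toposort is now invalid. Check if this creates a cycle.
Does 0 already reach 4? Reachable from 0: [0, 4]. YES -> cycle!
Still a DAG? no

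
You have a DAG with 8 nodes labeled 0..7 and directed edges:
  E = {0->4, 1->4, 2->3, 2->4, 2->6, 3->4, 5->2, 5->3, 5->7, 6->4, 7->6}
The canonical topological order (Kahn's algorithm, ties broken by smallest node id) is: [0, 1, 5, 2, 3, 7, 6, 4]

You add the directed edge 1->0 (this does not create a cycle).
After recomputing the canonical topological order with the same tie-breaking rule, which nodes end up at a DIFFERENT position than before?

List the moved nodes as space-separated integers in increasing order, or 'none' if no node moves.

Answer: 0 1

Derivation:
Old toposort: [0, 1, 5, 2, 3, 7, 6, 4]
Added edge 1->0
Recompute Kahn (smallest-id tiebreak):
  initial in-degrees: [1, 0, 1, 2, 5, 0, 2, 1]
  ready (indeg=0): [1, 5]
  pop 1: indeg[0]->0; indeg[4]->4 | ready=[0, 5] | order so far=[1]
  pop 0: indeg[4]->3 | ready=[5] | order so far=[1, 0]
  pop 5: indeg[2]->0; indeg[3]->1; indeg[7]->0 | ready=[2, 7] | order so far=[1, 0, 5]
  pop 2: indeg[3]->0; indeg[4]->2; indeg[6]->1 | ready=[3, 7] | order so far=[1, 0, 5, 2]
  pop 3: indeg[4]->1 | ready=[7] | order so far=[1, 0, 5, 2, 3]
  pop 7: indeg[6]->0 | ready=[6] | order so far=[1, 0, 5, 2, 3, 7]
  pop 6: indeg[4]->0 | ready=[4] | order so far=[1, 0, 5, 2, 3, 7, 6]
  pop 4: no out-edges | ready=[] | order so far=[1, 0, 5, 2, 3, 7, 6, 4]
New canonical toposort: [1, 0, 5, 2, 3, 7, 6, 4]
Compare positions:
  Node 0: index 0 -> 1 (moved)
  Node 1: index 1 -> 0 (moved)
  Node 2: index 3 -> 3 (same)
  Node 3: index 4 -> 4 (same)
  Node 4: index 7 -> 7 (same)
  Node 5: index 2 -> 2 (same)
  Node 6: index 6 -> 6 (same)
  Node 7: index 5 -> 5 (same)
Nodes that changed position: 0 1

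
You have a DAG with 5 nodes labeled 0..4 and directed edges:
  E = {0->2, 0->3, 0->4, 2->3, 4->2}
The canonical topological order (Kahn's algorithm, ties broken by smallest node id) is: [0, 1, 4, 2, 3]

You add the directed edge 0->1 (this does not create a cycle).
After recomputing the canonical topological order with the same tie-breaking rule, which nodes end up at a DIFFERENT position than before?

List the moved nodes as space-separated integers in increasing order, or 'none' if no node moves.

Answer: none

Derivation:
Old toposort: [0, 1, 4, 2, 3]
Added edge 0->1
Recompute Kahn (smallest-id tiebreak):
  initial in-degrees: [0, 1, 2, 2, 1]
  ready (indeg=0): [0]
  pop 0: indeg[1]->0; indeg[2]->1; indeg[3]->1; indeg[4]->0 | ready=[1, 4] | order so far=[0]
  pop 1: no out-edges | ready=[4] | order so far=[0, 1]
  pop 4: indeg[2]->0 | ready=[2] | order so far=[0, 1, 4]
  pop 2: indeg[3]->0 | ready=[3] | order so far=[0, 1, 4, 2]
  pop 3: no out-edges | ready=[] | order so far=[0, 1, 4, 2, 3]
New canonical toposort: [0, 1, 4, 2, 3]
Compare positions:
  Node 0: index 0 -> 0 (same)
  Node 1: index 1 -> 1 (same)
  Node 2: index 3 -> 3 (same)
  Node 3: index 4 -> 4 (same)
  Node 4: index 2 -> 2 (same)
Nodes that changed position: none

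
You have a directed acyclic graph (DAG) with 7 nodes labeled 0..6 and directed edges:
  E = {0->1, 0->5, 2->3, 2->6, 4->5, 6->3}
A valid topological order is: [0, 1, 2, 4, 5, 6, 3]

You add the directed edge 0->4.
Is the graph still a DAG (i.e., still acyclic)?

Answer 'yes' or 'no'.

Given toposort: [0, 1, 2, 4, 5, 6, 3]
Position of 0: index 0; position of 4: index 3
New edge 0->4: forward
Forward edge: respects the existing order. Still a DAG, same toposort still valid.
Still a DAG? yes

Answer: yes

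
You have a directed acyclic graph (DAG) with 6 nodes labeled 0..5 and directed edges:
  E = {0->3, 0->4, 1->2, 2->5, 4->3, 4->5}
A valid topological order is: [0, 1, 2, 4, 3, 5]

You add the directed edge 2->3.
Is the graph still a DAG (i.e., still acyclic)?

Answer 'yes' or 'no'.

Answer: yes

Derivation:
Given toposort: [0, 1, 2, 4, 3, 5]
Position of 2: index 2; position of 3: index 4
New edge 2->3: forward
Forward edge: respects the existing order. Still a DAG, same toposort still valid.
Still a DAG? yes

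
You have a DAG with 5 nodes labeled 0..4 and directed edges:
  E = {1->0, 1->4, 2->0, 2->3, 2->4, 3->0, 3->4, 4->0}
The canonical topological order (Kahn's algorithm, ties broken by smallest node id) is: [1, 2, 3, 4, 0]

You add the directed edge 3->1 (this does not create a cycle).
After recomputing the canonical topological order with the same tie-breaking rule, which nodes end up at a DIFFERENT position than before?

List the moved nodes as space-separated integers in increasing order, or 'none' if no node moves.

Old toposort: [1, 2, 3, 4, 0]
Added edge 3->1
Recompute Kahn (smallest-id tiebreak):
  initial in-degrees: [4, 1, 0, 1, 3]
  ready (indeg=0): [2]
  pop 2: indeg[0]->3; indeg[3]->0; indeg[4]->2 | ready=[3] | order so far=[2]
  pop 3: indeg[0]->2; indeg[1]->0; indeg[4]->1 | ready=[1] | order so far=[2, 3]
  pop 1: indeg[0]->1; indeg[4]->0 | ready=[4] | order so far=[2, 3, 1]
  pop 4: indeg[0]->0 | ready=[0] | order so far=[2, 3, 1, 4]
  pop 0: no out-edges | ready=[] | order so far=[2, 3, 1, 4, 0]
New canonical toposort: [2, 3, 1, 4, 0]
Compare positions:
  Node 0: index 4 -> 4 (same)
  Node 1: index 0 -> 2 (moved)
  Node 2: index 1 -> 0 (moved)
  Node 3: index 2 -> 1 (moved)
  Node 4: index 3 -> 3 (same)
Nodes that changed position: 1 2 3

Answer: 1 2 3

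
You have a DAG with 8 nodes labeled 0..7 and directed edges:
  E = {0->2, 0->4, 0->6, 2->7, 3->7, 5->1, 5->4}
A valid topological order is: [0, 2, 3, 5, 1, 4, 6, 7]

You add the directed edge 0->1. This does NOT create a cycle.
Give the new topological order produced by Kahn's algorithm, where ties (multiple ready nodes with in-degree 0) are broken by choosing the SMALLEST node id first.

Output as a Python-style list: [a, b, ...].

Answer: [0, 2, 3, 5, 1, 4, 6, 7]

Derivation:
Old toposort: [0, 2, 3, 5, 1, 4, 6, 7]
Added edge: 0->1
Position of 0 (0) < position of 1 (4). Old order still valid.
Run Kahn's algorithm (break ties by smallest node id):
  initial in-degrees: [0, 2, 1, 0, 2, 0, 1, 2]
  ready (indeg=0): [0, 3, 5]
  pop 0: indeg[1]->1; indeg[2]->0; indeg[4]->1; indeg[6]->0 | ready=[2, 3, 5, 6] | order so far=[0]
  pop 2: indeg[7]->1 | ready=[3, 5, 6] | order so far=[0, 2]
  pop 3: indeg[7]->0 | ready=[5, 6, 7] | order so far=[0, 2, 3]
  pop 5: indeg[1]->0; indeg[4]->0 | ready=[1, 4, 6, 7] | order so far=[0, 2, 3, 5]
  pop 1: no out-edges | ready=[4, 6, 7] | order so far=[0, 2, 3, 5, 1]
  pop 4: no out-edges | ready=[6, 7] | order so far=[0, 2, 3, 5, 1, 4]
  pop 6: no out-edges | ready=[7] | order so far=[0, 2, 3, 5, 1, 4, 6]
  pop 7: no out-edges | ready=[] | order so far=[0, 2, 3, 5, 1, 4, 6, 7]
  Result: [0, 2, 3, 5, 1, 4, 6, 7]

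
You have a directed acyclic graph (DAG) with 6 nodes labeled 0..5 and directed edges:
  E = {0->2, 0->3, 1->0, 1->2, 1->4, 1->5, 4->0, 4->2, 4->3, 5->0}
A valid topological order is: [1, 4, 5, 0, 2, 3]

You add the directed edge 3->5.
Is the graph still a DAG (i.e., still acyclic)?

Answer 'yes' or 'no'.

Given toposort: [1, 4, 5, 0, 2, 3]
Position of 3: index 5; position of 5: index 2
New edge 3->5: backward (u after v in old order)
Backward edge: old toposort is now invalid. Check if this creates a cycle.
Does 5 already reach 3? Reachable from 5: [0, 2, 3, 5]. YES -> cycle!
Still a DAG? no

Answer: no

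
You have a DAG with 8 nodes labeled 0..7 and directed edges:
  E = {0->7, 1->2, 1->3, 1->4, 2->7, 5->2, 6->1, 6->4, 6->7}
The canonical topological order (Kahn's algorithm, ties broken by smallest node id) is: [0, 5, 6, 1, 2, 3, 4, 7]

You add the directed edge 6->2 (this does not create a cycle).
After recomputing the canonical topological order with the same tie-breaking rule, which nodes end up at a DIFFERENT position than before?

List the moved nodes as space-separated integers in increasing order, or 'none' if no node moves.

Old toposort: [0, 5, 6, 1, 2, 3, 4, 7]
Added edge 6->2
Recompute Kahn (smallest-id tiebreak):
  initial in-degrees: [0, 1, 3, 1, 2, 0, 0, 3]
  ready (indeg=0): [0, 5, 6]
  pop 0: indeg[7]->2 | ready=[5, 6] | order so far=[0]
  pop 5: indeg[2]->2 | ready=[6] | order so far=[0, 5]
  pop 6: indeg[1]->0; indeg[2]->1; indeg[4]->1; indeg[7]->1 | ready=[1] | order so far=[0, 5, 6]
  pop 1: indeg[2]->0; indeg[3]->0; indeg[4]->0 | ready=[2, 3, 4] | order so far=[0, 5, 6, 1]
  pop 2: indeg[7]->0 | ready=[3, 4, 7] | order so far=[0, 5, 6, 1, 2]
  pop 3: no out-edges | ready=[4, 7] | order so far=[0, 5, 6, 1, 2, 3]
  pop 4: no out-edges | ready=[7] | order so far=[0, 5, 6, 1, 2, 3, 4]
  pop 7: no out-edges | ready=[] | order so far=[0, 5, 6, 1, 2, 3, 4, 7]
New canonical toposort: [0, 5, 6, 1, 2, 3, 4, 7]
Compare positions:
  Node 0: index 0 -> 0 (same)
  Node 1: index 3 -> 3 (same)
  Node 2: index 4 -> 4 (same)
  Node 3: index 5 -> 5 (same)
  Node 4: index 6 -> 6 (same)
  Node 5: index 1 -> 1 (same)
  Node 6: index 2 -> 2 (same)
  Node 7: index 7 -> 7 (same)
Nodes that changed position: none

Answer: none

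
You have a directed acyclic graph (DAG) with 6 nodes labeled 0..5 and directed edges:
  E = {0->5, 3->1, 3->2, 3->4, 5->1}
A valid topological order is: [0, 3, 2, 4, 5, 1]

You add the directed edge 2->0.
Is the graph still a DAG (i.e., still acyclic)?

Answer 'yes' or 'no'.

Answer: yes

Derivation:
Given toposort: [0, 3, 2, 4, 5, 1]
Position of 2: index 2; position of 0: index 0
New edge 2->0: backward (u after v in old order)
Backward edge: old toposort is now invalid. Check if this creates a cycle.
Does 0 already reach 2? Reachable from 0: [0, 1, 5]. NO -> still a DAG (reorder needed).
Still a DAG? yes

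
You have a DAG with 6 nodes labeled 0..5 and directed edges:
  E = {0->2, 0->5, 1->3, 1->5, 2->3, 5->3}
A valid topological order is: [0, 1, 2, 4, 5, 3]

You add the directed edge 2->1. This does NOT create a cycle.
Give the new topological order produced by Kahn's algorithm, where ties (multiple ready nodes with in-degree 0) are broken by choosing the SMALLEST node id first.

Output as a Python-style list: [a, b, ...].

Old toposort: [0, 1, 2, 4, 5, 3]
Added edge: 2->1
Position of 2 (2) > position of 1 (1). Must reorder: 2 must now come before 1.
Run Kahn's algorithm (break ties by smallest node id):
  initial in-degrees: [0, 1, 1, 3, 0, 2]
  ready (indeg=0): [0, 4]
  pop 0: indeg[2]->0; indeg[5]->1 | ready=[2, 4] | order so far=[0]
  pop 2: indeg[1]->0; indeg[3]->2 | ready=[1, 4] | order so far=[0, 2]
  pop 1: indeg[3]->1; indeg[5]->0 | ready=[4, 5] | order so far=[0, 2, 1]
  pop 4: no out-edges | ready=[5] | order so far=[0, 2, 1, 4]
  pop 5: indeg[3]->0 | ready=[3] | order so far=[0, 2, 1, 4, 5]
  pop 3: no out-edges | ready=[] | order so far=[0, 2, 1, 4, 5, 3]
  Result: [0, 2, 1, 4, 5, 3]

Answer: [0, 2, 1, 4, 5, 3]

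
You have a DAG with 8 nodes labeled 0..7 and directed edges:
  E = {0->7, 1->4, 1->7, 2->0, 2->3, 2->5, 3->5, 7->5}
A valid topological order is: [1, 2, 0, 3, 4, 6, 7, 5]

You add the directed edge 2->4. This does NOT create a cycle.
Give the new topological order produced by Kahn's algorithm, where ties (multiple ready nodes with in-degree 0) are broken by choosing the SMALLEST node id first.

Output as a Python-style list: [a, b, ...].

Answer: [1, 2, 0, 3, 4, 6, 7, 5]

Derivation:
Old toposort: [1, 2, 0, 3, 4, 6, 7, 5]
Added edge: 2->4
Position of 2 (1) < position of 4 (4). Old order still valid.
Run Kahn's algorithm (break ties by smallest node id):
  initial in-degrees: [1, 0, 0, 1, 2, 3, 0, 2]
  ready (indeg=0): [1, 2, 6]
  pop 1: indeg[4]->1; indeg[7]->1 | ready=[2, 6] | order so far=[1]
  pop 2: indeg[0]->0; indeg[3]->0; indeg[4]->0; indeg[5]->2 | ready=[0, 3, 4, 6] | order so far=[1, 2]
  pop 0: indeg[7]->0 | ready=[3, 4, 6, 7] | order so far=[1, 2, 0]
  pop 3: indeg[5]->1 | ready=[4, 6, 7] | order so far=[1, 2, 0, 3]
  pop 4: no out-edges | ready=[6, 7] | order so far=[1, 2, 0, 3, 4]
  pop 6: no out-edges | ready=[7] | order so far=[1, 2, 0, 3, 4, 6]
  pop 7: indeg[5]->0 | ready=[5] | order so far=[1, 2, 0, 3, 4, 6, 7]
  pop 5: no out-edges | ready=[] | order so far=[1, 2, 0, 3, 4, 6, 7, 5]
  Result: [1, 2, 0, 3, 4, 6, 7, 5]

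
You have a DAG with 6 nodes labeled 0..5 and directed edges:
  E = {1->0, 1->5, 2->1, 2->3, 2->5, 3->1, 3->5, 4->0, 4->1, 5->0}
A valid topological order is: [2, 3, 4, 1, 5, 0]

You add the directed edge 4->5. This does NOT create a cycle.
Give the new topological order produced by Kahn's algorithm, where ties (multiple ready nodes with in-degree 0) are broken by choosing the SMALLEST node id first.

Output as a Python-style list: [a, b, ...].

Answer: [2, 3, 4, 1, 5, 0]

Derivation:
Old toposort: [2, 3, 4, 1, 5, 0]
Added edge: 4->5
Position of 4 (2) < position of 5 (4). Old order still valid.
Run Kahn's algorithm (break ties by smallest node id):
  initial in-degrees: [3, 3, 0, 1, 0, 4]
  ready (indeg=0): [2, 4]
  pop 2: indeg[1]->2; indeg[3]->0; indeg[5]->3 | ready=[3, 4] | order so far=[2]
  pop 3: indeg[1]->1; indeg[5]->2 | ready=[4] | order so far=[2, 3]
  pop 4: indeg[0]->2; indeg[1]->0; indeg[5]->1 | ready=[1] | order so far=[2, 3, 4]
  pop 1: indeg[0]->1; indeg[5]->0 | ready=[5] | order so far=[2, 3, 4, 1]
  pop 5: indeg[0]->0 | ready=[0] | order so far=[2, 3, 4, 1, 5]
  pop 0: no out-edges | ready=[] | order so far=[2, 3, 4, 1, 5, 0]
  Result: [2, 3, 4, 1, 5, 0]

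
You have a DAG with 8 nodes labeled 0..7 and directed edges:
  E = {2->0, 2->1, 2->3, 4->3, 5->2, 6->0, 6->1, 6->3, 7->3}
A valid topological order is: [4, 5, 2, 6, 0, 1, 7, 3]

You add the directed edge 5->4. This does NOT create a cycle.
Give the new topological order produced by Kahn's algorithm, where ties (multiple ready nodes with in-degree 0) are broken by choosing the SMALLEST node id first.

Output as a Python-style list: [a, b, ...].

Answer: [5, 2, 4, 6, 0, 1, 7, 3]

Derivation:
Old toposort: [4, 5, 2, 6, 0, 1, 7, 3]
Added edge: 5->4
Position of 5 (1) > position of 4 (0). Must reorder: 5 must now come before 4.
Run Kahn's algorithm (break ties by smallest node id):
  initial in-degrees: [2, 2, 1, 4, 1, 0, 0, 0]
  ready (indeg=0): [5, 6, 7]
  pop 5: indeg[2]->0; indeg[4]->0 | ready=[2, 4, 6, 7] | order so far=[5]
  pop 2: indeg[0]->1; indeg[1]->1; indeg[3]->3 | ready=[4, 6, 7] | order so far=[5, 2]
  pop 4: indeg[3]->2 | ready=[6, 7] | order so far=[5, 2, 4]
  pop 6: indeg[0]->0; indeg[1]->0; indeg[3]->1 | ready=[0, 1, 7] | order so far=[5, 2, 4, 6]
  pop 0: no out-edges | ready=[1, 7] | order so far=[5, 2, 4, 6, 0]
  pop 1: no out-edges | ready=[7] | order so far=[5, 2, 4, 6, 0, 1]
  pop 7: indeg[3]->0 | ready=[3] | order so far=[5, 2, 4, 6, 0, 1, 7]
  pop 3: no out-edges | ready=[] | order so far=[5, 2, 4, 6, 0, 1, 7, 3]
  Result: [5, 2, 4, 6, 0, 1, 7, 3]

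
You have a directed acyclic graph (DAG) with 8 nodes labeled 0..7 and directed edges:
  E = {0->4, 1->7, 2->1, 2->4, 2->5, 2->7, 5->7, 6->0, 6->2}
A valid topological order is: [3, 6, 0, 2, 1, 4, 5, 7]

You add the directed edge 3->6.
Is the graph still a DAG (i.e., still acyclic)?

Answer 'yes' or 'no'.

Answer: yes

Derivation:
Given toposort: [3, 6, 0, 2, 1, 4, 5, 7]
Position of 3: index 0; position of 6: index 1
New edge 3->6: forward
Forward edge: respects the existing order. Still a DAG, same toposort still valid.
Still a DAG? yes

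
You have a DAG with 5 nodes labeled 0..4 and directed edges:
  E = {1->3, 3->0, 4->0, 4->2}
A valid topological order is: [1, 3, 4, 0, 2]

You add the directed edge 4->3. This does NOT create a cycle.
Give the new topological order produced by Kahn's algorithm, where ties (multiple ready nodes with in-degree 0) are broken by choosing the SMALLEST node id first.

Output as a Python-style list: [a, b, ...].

Old toposort: [1, 3, 4, 0, 2]
Added edge: 4->3
Position of 4 (2) > position of 3 (1). Must reorder: 4 must now come before 3.
Run Kahn's algorithm (break ties by smallest node id):
  initial in-degrees: [2, 0, 1, 2, 0]
  ready (indeg=0): [1, 4]
  pop 1: indeg[3]->1 | ready=[4] | order so far=[1]
  pop 4: indeg[0]->1; indeg[2]->0; indeg[3]->0 | ready=[2, 3] | order so far=[1, 4]
  pop 2: no out-edges | ready=[3] | order so far=[1, 4, 2]
  pop 3: indeg[0]->0 | ready=[0] | order so far=[1, 4, 2, 3]
  pop 0: no out-edges | ready=[] | order so far=[1, 4, 2, 3, 0]
  Result: [1, 4, 2, 3, 0]

Answer: [1, 4, 2, 3, 0]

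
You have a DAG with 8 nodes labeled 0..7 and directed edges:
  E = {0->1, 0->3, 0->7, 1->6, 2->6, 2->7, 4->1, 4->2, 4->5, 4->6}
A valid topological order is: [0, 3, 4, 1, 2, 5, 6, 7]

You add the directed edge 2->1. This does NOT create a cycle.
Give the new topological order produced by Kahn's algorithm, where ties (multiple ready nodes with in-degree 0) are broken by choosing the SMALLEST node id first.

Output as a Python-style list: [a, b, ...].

Answer: [0, 3, 4, 2, 1, 5, 6, 7]

Derivation:
Old toposort: [0, 3, 4, 1, 2, 5, 6, 7]
Added edge: 2->1
Position of 2 (4) > position of 1 (3). Must reorder: 2 must now come before 1.
Run Kahn's algorithm (break ties by smallest node id):
  initial in-degrees: [0, 3, 1, 1, 0, 1, 3, 2]
  ready (indeg=0): [0, 4]
  pop 0: indeg[1]->2; indeg[3]->0; indeg[7]->1 | ready=[3, 4] | order so far=[0]
  pop 3: no out-edges | ready=[4] | order so far=[0, 3]
  pop 4: indeg[1]->1; indeg[2]->0; indeg[5]->0; indeg[6]->2 | ready=[2, 5] | order so far=[0, 3, 4]
  pop 2: indeg[1]->0; indeg[6]->1; indeg[7]->0 | ready=[1, 5, 7] | order so far=[0, 3, 4, 2]
  pop 1: indeg[6]->0 | ready=[5, 6, 7] | order so far=[0, 3, 4, 2, 1]
  pop 5: no out-edges | ready=[6, 7] | order so far=[0, 3, 4, 2, 1, 5]
  pop 6: no out-edges | ready=[7] | order so far=[0, 3, 4, 2, 1, 5, 6]
  pop 7: no out-edges | ready=[] | order so far=[0, 3, 4, 2, 1, 5, 6, 7]
  Result: [0, 3, 4, 2, 1, 5, 6, 7]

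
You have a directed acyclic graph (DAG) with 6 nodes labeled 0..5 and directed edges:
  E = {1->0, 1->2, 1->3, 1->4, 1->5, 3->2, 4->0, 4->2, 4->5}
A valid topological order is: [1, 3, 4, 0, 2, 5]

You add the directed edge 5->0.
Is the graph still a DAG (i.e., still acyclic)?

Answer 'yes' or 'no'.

Answer: yes

Derivation:
Given toposort: [1, 3, 4, 0, 2, 5]
Position of 5: index 5; position of 0: index 3
New edge 5->0: backward (u after v in old order)
Backward edge: old toposort is now invalid. Check if this creates a cycle.
Does 0 already reach 5? Reachable from 0: [0]. NO -> still a DAG (reorder needed).
Still a DAG? yes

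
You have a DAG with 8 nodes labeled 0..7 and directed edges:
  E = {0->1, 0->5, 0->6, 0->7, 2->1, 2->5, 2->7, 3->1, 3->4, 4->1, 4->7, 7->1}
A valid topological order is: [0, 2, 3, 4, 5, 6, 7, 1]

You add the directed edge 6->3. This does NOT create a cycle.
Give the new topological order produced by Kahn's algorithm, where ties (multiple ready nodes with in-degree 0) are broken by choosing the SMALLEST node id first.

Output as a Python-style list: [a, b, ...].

Answer: [0, 2, 5, 6, 3, 4, 7, 1]

Derivation:
Old toposort: [0, 2, 3, 4, 5, 6, 7, 1]
Added edge: 6->3
Position of 6 (5) > position of 3 (2). Must reorder: 6 must now come before 3.
Run Kahn's algorithm (break ties by smallest node id):
  initial in-degrees: [0, 5, 0, 1, 1, 2, 1, 3]
  ready (indeg=0): [0, 2]
  pop 0: indeg[1]->4; indeg[5]->1; indeg[6]->0; indeg[7]->2 | ready=[2, 6] | order so far=[0]
  pop 2: indeg[1]->3; indeg[5]->0; indeg[7]->1 | ready=[5, 6] | order so far=[0, 2]
  pop 5: no out-edges | ready=[6] | order so far=[0, 2, 5]
  pop 6: indeg[3]->0 | ready=[3] | order so far=[0, 2, 5, 6]
  pop 3: indeg[1]->2; indeg[4]->0 | ready=[4] | order so far=[0, 2, 5, 6, 3]
  pop 4: indeg[1]->1; indeg[7]->0 | ready=[7] | order so far=[0, 2, 5, 6, 3, 4]
  pop 7: indeg[1]->0 | ready=[1] | order so far=[0, 2, 5, 6, 3, 4, 7]
  pop 1: no out-edges | ready=[] | order so far=[0, 2, 5, 6, 3, 4, 7, 1]
  Result: [0, 2, 5, 6, 3, 4, 7, 1]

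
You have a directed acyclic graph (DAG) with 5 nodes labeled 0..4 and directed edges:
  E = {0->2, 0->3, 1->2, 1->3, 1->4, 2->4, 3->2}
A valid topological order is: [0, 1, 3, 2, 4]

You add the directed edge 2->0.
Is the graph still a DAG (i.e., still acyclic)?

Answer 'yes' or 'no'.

Answer: no

Derivation:
Given toposort: [0, 1, 3, 2, 4]
Position of 2: index 3; position of 0: index 0
New edge 2->0: backward (u after v in old order)
Backward edge: old toposort is now invalid. Check if this creates a cycle.
Does 0 already reach 2? Reachable from 0: [0, 2, 3, 4]. YES -> cycle!
Still a DAG? no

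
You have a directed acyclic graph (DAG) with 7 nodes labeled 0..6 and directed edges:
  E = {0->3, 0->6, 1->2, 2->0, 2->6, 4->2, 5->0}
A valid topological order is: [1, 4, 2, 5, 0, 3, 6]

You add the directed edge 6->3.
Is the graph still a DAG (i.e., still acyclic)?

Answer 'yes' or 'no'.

Given toposort: [1, 4, 2, 5, 0, 3, 6]
Position of 6: index 6; position of 3: index 5
New edge 6->3: backward (u after v in old order)
Backward edge: old toposort is now invalid. Check if this creates a cycle.
Does 3 already reach 6? Reachable from 3: [3]. NO -> still a DAG (reorder needed).
Still a DAG? yes

Answer: yes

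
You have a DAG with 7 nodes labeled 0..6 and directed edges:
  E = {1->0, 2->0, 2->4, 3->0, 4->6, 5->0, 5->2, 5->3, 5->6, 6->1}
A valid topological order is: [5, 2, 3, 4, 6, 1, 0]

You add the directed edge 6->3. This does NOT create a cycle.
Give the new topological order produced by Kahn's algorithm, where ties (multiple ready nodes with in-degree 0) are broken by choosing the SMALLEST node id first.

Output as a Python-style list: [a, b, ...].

Answer: [5, 2, 4, 6, 1, 3, 0]

Derivation:
Old toposort: [5, 2, 3, 4, 6, 1, 0]
Added edge: 6->3
Position of 6 (4) > position of 3 (2). Must reorder: 6 must now come before 3.
Run Kahn's algorithm (break ties by smallest node id):
  initial in-degrees: [4, 1, 1, 2, 1, 0, 2]
  ready (indeg=0): [5]
  pop 5: indeg[0]->3; indeg[2]->0; indeg[3]->1; indeg[6]->1 | ready=[2] | order so far=[5]
  pop 2: indeg[0]->2; indeg[4]->0 | ready=[4] | order so far=[5, 2]
  pop 4: indeg[6]->0 | ready=[6] | order so far=[5, 2, 4]
  pop 6: indeg[1]->0; indeg[3]->0 | ready=[1, 3] | order so far=[5, 2, 4, 6]
  pop 1: indeg[0]->1 | ready=[3] | order so far=[5, 2, 4, 6, 1]
  pop 3: indeg[0]->0 | ready=[0] | order so far=[5, 2, 4, 6, 1, 3]
  pop 0: no out-edges | ready=[] | order so far=[5, 2, 4, 6, 1, 3, 0]
  Result: [5, 2, 4, 6, 1, 3, 0]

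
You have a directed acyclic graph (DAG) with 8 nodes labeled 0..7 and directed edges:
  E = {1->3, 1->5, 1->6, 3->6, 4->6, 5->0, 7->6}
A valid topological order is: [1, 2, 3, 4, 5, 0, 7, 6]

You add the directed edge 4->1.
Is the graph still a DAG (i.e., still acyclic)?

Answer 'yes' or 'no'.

Given toposort: [1, 2, 3, 4, 5, 0, 7, 6]
Position of 4: index 3; position of 1: index 0
New edge 4->1: backward (u after v in old order)
Backward edge: old toposort is now invalid. Check if this creates a cycle.
Does 1 already reach 4? Reachable from 1: [0, 1, 3, 5, 6]. NO -> still a DAG (reorder needed).
Still a DAG? yes

Answer: yes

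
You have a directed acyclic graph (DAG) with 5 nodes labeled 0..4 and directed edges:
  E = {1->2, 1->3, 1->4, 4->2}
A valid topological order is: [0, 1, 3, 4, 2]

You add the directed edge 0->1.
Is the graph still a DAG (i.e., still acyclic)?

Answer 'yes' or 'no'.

Answer: yes

Derivation:
Given toposort: [0, 1, 3, 4, 2]
Position of 0: index 0; position of 1: index 1
New edge 0->1: forward
Forward edge: respects the existing order. Still a DAG, same toposort still valid.
Still a DAG? yes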